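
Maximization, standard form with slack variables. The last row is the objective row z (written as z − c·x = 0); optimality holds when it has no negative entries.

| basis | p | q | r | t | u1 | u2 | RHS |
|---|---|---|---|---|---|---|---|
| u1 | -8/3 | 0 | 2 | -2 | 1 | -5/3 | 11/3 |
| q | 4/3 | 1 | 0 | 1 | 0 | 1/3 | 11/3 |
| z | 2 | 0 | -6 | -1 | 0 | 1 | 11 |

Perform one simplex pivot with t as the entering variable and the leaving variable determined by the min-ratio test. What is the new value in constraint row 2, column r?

0

Ratio test on column t — row 1: entry -2 ≤ 0; row 2: (11/3)/1 = 11/3. Minimum is 11/3 at row 2 (q leaves); pivot element 1.
Divide row 2 by 1; eliminate column t from the other rows.
In the new row 2, the r entry is the old entry divided by the pivot: 0/1 = 0.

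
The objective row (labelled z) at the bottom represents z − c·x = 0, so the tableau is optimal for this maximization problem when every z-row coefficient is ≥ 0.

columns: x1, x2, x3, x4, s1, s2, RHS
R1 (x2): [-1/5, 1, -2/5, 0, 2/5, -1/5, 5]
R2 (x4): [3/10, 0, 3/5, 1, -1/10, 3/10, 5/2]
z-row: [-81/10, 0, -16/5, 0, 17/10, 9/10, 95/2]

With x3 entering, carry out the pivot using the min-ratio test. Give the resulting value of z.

365/6

Ratio test on column x3 — row 1: entry -2/5 ≤ 0; row 2: (5/2)/(3/5) = 25/6. Minimum is 25/6 at row 2 (x4 leaves); pivot element 3/5.
Pivot on row 2; the z-row RHS becomes 95/2 − (-16/5)·(25/6) = 365/6.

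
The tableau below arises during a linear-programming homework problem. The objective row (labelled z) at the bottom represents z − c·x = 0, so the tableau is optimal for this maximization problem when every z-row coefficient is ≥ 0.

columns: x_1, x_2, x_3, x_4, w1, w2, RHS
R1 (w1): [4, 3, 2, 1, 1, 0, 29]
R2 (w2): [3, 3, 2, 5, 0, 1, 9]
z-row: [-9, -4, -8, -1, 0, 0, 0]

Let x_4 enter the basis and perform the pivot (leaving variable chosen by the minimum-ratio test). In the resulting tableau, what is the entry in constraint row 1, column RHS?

136/5

Ratio test on column x_4 — row 1: 29/1 = 29; row 2: 9/5 = 9/5. Minimum is 9/5 at row 2 (w2 leaves); pivot element 5.
Divide row 2 by 5; eliminate column x_4 from the other rows.
Row 1 update in column RHS: 29 − 1·(9/5) = 136/5.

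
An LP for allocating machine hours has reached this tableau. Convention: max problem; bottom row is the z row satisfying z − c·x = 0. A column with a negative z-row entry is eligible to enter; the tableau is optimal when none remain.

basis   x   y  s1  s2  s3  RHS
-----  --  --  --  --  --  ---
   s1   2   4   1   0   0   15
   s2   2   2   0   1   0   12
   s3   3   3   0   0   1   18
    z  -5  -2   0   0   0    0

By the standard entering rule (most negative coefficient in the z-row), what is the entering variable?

x

Negative z-row entries: x: -5, y: -2.
The most negative is -5 in column x, so x enters.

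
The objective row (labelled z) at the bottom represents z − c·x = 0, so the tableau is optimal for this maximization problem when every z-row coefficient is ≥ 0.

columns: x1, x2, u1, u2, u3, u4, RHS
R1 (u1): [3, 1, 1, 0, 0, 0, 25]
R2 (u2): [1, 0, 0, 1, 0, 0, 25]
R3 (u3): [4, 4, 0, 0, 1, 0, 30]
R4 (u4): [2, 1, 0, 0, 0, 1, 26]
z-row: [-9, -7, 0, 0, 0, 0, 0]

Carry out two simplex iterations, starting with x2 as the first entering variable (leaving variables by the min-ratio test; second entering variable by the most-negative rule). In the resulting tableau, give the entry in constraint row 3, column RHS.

15/2

Ratio test on column x2 — row 1: 25/1 = 25; row 2: entry 0 ≤ 0; row 3: 30/4 = 15/2; row 4: 26/1 = 26. Minimum is 15/2 at row 3 (u3 leaves); pivot element 4.
Divide row 3 by 4; eliminate column x2 from the other rows.
Second iteration: most negative z-row entry is -2 in column x1, so x1 enters.
Ratio test on column x1 — row 1: (35/2)/2 = 35/4; row 2: 25/1 = 25; row 3: (15/2)/1 = 15/2; row 4: (37/2)/1 = 37/2. Minimum is 15/2 at row 3 (x2 leaves); pivot element 1.
Divide row 3 by 1; eliminate column x1 from the other rows.
After both pivots, the entry at constraint row 3, column RHS is 15/2.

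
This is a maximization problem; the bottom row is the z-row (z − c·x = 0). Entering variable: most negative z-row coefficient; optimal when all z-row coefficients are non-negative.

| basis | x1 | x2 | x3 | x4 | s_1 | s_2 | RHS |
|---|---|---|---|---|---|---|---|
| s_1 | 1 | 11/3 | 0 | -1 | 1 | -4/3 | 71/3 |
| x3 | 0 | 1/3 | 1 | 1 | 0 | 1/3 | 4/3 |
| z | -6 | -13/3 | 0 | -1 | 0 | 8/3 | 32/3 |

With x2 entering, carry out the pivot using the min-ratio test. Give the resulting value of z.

28

Ratio test on column x2 — row 1: (71/3)/(11/3) = 71/11; row 2: (4/3)/(1/3) = 4. Minimum is 4 at row 2 (x3 leaves); pivot element 1/3.
Pivot on row 2; the z-row RHS becomes 32/3 − (-13/3)·4 = 28.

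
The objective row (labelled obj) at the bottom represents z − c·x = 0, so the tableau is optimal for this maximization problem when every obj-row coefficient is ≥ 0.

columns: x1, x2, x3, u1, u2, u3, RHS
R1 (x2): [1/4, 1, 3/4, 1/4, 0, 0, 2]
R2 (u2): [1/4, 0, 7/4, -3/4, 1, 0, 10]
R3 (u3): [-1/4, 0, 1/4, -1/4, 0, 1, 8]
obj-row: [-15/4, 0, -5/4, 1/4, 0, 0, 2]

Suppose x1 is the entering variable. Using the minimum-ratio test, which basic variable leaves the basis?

x2

Column x1 entries and ratios — x2: 2/(1/4) = 8; u2: 10/(1/4) = 40; u3: -1/4 ≤ 0, skip.
Smallest ratio is 8 in the row of x2, so x2 leaves.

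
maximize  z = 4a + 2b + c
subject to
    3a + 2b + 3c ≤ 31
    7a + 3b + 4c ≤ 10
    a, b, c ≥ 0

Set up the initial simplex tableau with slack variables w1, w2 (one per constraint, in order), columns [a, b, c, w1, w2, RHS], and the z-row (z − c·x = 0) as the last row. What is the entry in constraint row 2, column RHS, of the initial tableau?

The RHS of constraint 2 is b_2 = 10.

10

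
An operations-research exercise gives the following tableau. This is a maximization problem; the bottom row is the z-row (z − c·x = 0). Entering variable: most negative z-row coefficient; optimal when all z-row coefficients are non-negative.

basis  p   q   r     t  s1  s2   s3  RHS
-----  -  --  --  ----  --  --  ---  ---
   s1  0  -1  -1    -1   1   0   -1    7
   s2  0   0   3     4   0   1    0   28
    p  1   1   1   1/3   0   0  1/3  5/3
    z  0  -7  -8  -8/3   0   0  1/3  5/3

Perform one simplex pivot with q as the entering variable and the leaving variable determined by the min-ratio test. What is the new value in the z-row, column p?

7

Ratio test on column q — row 1: entry -1 ≤ 0; row 2: entry 0 ≤ 0; row 3: (5/3)/1 = 5/3. Minimum is 5/3 at row 3 (p leaves); pivot element 1.
Divide row 3 by 1; eliminate column q from the other rows.
z-row update in column p: 0 − (-7)·1 = 7.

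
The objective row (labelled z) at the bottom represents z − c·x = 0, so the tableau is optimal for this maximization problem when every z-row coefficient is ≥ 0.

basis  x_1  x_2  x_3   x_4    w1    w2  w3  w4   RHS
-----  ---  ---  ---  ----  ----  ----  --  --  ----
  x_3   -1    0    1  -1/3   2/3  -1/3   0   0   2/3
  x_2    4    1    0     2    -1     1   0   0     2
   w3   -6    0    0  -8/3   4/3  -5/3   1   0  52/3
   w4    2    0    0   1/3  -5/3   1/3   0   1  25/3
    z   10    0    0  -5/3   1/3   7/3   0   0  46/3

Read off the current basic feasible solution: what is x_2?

2

x_2 is basic (row 2); its value is the RHS of that row, 2.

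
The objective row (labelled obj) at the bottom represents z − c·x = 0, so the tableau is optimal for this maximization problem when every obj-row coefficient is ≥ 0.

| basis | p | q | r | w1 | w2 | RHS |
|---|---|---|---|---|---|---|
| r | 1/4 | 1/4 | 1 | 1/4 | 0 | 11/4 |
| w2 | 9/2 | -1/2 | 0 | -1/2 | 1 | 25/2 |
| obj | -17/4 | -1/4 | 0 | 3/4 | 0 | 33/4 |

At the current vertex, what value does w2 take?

w2 is basic (row 2); its value is the RHS of that row, 25/2.

25/2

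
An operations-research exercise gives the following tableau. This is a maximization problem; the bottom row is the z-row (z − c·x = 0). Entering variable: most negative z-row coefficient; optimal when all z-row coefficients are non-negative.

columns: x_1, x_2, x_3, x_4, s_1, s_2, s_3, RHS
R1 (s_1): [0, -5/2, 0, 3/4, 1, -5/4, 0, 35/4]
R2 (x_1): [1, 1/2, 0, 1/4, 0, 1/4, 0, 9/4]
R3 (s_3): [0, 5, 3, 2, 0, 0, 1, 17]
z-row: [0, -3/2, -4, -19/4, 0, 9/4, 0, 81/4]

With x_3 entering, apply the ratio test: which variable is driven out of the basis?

s_3

Column x_3 entries and ratios — s_1: 0 ≤ 0, skip; x_1: 0 ≤ 0, skip; s_3: 17/3 = 17/3.
Smallest ratio is 17/3 in the row of s_3, so s_3 leaves.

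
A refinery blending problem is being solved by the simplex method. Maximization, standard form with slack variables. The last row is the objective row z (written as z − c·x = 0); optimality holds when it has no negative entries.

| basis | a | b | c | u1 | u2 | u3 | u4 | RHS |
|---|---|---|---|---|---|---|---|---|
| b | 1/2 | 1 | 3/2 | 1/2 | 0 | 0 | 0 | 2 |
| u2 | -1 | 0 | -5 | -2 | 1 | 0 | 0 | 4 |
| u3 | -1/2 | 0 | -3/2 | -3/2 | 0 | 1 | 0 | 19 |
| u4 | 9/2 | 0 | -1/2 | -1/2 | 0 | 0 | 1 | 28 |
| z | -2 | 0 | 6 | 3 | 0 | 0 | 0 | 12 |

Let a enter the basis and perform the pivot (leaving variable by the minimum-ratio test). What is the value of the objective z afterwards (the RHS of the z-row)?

20

Ratio test on column a — row 1: 2/(1/2) = 4; row 2: entry -1 ≤ 0; row 3: entry -1/2 ≤ 0; row 4: 28/(9/2) = 56/9. Minimum is 4 at row 1 (b leaves); pivot element 1/2.
Pivot on row 1; the z-row RHS becomes 12 − (-2)·4 = 20.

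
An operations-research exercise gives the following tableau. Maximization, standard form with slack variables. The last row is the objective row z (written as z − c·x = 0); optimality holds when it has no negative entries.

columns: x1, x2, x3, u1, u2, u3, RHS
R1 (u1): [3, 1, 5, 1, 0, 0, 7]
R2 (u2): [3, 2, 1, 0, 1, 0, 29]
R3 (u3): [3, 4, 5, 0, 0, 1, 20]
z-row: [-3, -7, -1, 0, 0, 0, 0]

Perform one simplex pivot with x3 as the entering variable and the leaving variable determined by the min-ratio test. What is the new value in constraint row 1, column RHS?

Ratio test on column x3 — row 1: 7/5 = 7/5; row 2: 29/1 = 29; row 3: 20/5 = 4. Minimum is 7/5 at row 1 (u1 leaves); pivot element 5.
Divide row 1 by 5; eliminate column x3 from the other rows.
In the new row 1, the RHS entry is the old entry divided by the pivot: 7/5 = 7/5.

7/5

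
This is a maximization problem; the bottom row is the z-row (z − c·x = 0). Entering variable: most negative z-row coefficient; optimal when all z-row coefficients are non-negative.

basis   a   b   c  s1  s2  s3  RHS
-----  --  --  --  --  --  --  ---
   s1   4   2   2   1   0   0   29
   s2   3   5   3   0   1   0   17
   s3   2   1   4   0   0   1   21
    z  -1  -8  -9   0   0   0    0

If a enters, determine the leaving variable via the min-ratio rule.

s2

Column a entries and ratios — s1: 29/4 = 29/4; s2: 17/3 = 17/3; s3: 21/2 = 21/2.
Smallest ratio is 17/3 in the row of s2, so s2 leaves.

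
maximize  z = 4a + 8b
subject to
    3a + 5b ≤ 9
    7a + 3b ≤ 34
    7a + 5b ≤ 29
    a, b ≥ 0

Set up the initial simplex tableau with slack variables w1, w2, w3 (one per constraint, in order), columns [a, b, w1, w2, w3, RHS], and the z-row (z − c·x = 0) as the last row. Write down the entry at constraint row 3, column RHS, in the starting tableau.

29

The RHS of constraint 3 is b_3 = 29.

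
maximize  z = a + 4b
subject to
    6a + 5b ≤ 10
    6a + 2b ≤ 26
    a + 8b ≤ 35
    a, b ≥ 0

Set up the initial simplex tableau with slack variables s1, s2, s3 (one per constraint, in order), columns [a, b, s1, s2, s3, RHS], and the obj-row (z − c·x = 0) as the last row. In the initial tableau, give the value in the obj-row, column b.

-4

The obj-row carries the negated objective coefficients: the b entry is -4.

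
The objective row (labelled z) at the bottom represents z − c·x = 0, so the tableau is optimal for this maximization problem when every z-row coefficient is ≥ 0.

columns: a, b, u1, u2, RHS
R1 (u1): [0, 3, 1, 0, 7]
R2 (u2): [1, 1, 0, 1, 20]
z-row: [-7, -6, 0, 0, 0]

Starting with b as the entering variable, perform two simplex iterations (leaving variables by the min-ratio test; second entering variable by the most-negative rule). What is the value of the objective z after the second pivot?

Ratio test on column b — row 1: 7/3 = 7/3; row 2: 20/1 = 20. Minimum is 7/3 at row 1 (u1 leaves); pivot element 3.
Pivot on row 1; the z-row RHS becomes 0 − (-6)·(7/3) = 14.
Next entering variable (most negative z-row entry -7): a.
Ratio test on column a — row 1: entry 0 ≤ 0; row 2: (53/3)/1 = 53/3. Minimum is 53/3 at row 2 (u2 leaves); pivot element 1.
After the second pivot the z-row RHS is 14 − (-7)·(53/3) = 413/3.

413/3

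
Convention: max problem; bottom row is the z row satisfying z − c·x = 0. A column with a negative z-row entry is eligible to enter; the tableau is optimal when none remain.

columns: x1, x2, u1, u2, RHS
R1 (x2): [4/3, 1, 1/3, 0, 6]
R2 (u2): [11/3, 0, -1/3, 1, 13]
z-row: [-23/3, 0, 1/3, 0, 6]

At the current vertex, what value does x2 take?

x2 is basic (row 1); its value is the RHS of that row, 6.

6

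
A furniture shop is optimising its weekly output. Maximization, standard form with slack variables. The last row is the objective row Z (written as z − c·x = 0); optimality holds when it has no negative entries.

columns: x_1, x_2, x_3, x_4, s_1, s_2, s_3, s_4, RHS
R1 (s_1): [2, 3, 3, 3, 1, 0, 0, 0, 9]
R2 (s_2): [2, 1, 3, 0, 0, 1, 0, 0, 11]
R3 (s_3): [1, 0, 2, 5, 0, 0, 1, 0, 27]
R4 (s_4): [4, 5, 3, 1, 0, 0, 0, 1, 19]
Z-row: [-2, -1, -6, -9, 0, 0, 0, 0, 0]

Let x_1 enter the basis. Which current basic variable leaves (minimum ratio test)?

Column x_1 entries and ratios — s_1: 9/2 = 9/2; s_2: 11/2 = 11/2; s_3: 27/1 = 27; s_4: 19/4 = 19/4.
Smallest ratio is 9/2 in the row of s_1, so s_1 leaves.

s_1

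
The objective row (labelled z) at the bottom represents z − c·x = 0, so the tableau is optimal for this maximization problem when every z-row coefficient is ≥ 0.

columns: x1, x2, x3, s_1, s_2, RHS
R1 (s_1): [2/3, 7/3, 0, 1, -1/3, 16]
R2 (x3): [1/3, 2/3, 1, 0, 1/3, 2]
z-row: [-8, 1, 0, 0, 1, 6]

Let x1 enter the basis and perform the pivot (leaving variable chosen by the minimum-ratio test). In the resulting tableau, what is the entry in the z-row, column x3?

Ratio test on column x1 — row 1: 16/(2/3) = 24; row 2: 2/(1/3) = 6. Minimum is 6 at row 2 (x3 leaves); pivot element 1/3.
Divide row 2 by 1/3; eliminate column x1 from the other rows.
z-row update in column x3: 0 − (-8)·3 = 24.

24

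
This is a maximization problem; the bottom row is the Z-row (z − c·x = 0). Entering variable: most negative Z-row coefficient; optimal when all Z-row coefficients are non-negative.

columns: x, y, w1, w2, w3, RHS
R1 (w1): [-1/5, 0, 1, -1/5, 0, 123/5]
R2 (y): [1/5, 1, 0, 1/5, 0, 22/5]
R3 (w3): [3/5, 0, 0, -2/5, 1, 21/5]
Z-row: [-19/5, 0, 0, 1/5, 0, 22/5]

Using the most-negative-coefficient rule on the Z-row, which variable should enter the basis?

Negative Z-row entries: x: -19/5.
The most negative is -19/5 in column x, so x enters.

x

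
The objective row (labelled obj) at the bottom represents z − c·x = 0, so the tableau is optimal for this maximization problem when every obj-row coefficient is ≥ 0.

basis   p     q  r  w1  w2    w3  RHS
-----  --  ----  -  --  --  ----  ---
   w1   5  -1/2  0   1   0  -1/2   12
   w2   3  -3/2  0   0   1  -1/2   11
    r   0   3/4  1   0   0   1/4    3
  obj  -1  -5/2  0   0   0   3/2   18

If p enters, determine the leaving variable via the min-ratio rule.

Column p entries and ratios — w1: 12/5 = 12/5; w2: 11/3 = 11/3; r: 0 ≤ 0, skip.
Smallest ratio is 12/5 in the row of w1, so w1 leaves.

w1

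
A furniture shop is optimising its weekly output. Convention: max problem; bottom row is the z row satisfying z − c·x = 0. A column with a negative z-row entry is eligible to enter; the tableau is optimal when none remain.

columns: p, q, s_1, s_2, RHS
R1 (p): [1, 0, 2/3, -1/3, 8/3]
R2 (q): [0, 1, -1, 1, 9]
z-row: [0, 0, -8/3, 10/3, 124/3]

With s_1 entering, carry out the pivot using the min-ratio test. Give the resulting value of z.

52

Ratio test on column s_1 — row 1: (8/3)/(2/3) = 4; row 2: entry -1 ≤ 0. Minimum is 4 at row 1 (p leaves); pivot element 2/3.
Pivot on row 1; the z-row RHS becomes 124/3 − (-8/3)·4 = 52.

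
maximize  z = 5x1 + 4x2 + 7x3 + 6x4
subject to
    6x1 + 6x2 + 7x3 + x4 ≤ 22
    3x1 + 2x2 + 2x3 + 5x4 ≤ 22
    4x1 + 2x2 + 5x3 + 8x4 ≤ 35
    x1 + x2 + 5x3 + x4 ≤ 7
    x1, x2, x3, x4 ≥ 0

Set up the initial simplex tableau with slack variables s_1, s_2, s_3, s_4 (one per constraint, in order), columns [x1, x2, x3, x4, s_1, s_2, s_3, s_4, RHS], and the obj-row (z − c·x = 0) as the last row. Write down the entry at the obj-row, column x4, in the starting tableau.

-6

The obj-row carries the negated objective coefficients: the x4 entry is -6.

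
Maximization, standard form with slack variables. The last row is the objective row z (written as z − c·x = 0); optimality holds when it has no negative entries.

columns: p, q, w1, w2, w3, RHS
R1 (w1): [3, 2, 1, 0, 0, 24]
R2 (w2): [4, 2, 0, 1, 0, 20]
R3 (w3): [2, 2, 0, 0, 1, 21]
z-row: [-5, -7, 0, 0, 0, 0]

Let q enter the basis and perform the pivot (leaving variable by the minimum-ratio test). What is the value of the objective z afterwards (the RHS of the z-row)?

Ratio test on column q — row 1: 24/2 = 12; row 2: 20/2 = 10; row 3: 21/2 = 21/2. Minimum is 10 at row 2 (w2 leaves); pivot element 2.
Pivot on row 2; the z-row RHS becomes 0 − (-7)·10 = 70.

70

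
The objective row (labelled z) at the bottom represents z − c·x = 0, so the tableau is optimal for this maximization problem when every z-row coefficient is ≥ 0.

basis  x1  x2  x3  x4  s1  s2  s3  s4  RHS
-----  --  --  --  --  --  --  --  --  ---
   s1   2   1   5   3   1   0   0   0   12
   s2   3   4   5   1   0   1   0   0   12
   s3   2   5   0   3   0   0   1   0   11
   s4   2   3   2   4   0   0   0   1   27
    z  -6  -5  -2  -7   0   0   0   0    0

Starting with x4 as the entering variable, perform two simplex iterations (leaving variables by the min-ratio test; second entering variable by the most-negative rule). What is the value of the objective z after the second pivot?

Ratio test on column x4 — row 1: 12/3 = 4; row 2: 12/1 = 12; row 3: 11/3 = 11/3; row 4: 27/4 = 27/4. Minimum is 11/3 at row 3 (s3 leaves); pivot element 3.
Pivot on row 3; the z-row RHS becomes 0 − (-7)·(11/3) = 77/3.
Next entering variable (most negative z-row entry -2): x3.
Ratio test on column x3 — row 1: 1/5 = 1/5; row 2: (25/3)/5 = 5/3; row 3: entry 0 ≤ 0; row 4: (37/3)/2 = 37/6. Minimum is 1/5 at row 1 (s1 leaves); pivot element 5.
After the second pivot the z-row RHS is 77/3 − (-2)·(1/5) = 391/15.

391/15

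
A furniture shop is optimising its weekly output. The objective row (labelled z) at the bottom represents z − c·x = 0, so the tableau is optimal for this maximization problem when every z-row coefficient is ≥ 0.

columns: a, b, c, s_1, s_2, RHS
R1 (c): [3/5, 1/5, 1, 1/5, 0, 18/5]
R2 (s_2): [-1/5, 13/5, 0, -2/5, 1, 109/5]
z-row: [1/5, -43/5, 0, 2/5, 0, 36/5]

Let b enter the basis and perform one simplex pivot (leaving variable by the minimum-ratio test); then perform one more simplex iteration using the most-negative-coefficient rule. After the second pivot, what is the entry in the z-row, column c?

Ratio test on column b — row 1: (18/5)/(1/5) = 18; row 2: (109/5)/(13/5) = 109/13. Minimum is 109/13 at row 2 (s_2 leaves); pivot element 13/5.
Divide row 2 by 13/5; eliminate column b from the other rows.
Second iteration: most negative z-row entry is -12/13 in column s_1, so s_1 enters.
Ratio test on column s_1 — row 1: (25/13)/(3/13) = 25/3; row 2: entry -2/13 ≤ 0. Minimum is 25/3 at row 1 (c leaves); pivot element 3/13.
Divide row 1 by 3/13; eliminate column s_1 from the other rows.
After both pivots, the entry at the z-row, column c is 4.

4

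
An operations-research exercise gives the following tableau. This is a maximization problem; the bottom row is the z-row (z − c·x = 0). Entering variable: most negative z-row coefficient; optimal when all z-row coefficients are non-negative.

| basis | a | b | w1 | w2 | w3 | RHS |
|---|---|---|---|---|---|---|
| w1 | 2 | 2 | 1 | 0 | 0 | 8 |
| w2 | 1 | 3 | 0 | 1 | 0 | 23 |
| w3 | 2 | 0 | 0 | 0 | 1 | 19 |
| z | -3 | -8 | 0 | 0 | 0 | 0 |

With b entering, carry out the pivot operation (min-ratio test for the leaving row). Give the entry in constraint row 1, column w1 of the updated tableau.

Ratio test on column b — row 1: 8/2 = 4; row 2: 23/3 = 23/3; row 3: entry 0 ≤ 0. Minimum is 4 at row 1 (w1 leaves); pivot element 2.
Divide row 1 by 2; eliminate column b from the other rows.
In the new row 1, the w1 entry is the old entry divided by the pivot: 1/2 = 1/2.

1/2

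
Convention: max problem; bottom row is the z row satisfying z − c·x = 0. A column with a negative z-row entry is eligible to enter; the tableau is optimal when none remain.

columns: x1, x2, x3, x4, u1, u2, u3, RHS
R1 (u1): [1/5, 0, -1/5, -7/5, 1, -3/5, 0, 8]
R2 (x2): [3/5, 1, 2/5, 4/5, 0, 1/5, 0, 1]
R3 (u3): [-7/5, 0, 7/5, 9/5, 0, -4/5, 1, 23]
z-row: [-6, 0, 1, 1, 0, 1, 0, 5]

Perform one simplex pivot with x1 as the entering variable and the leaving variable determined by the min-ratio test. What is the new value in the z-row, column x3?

Ratio test on column x1 — row 1: 8/(1/5) = 40; row 2: 1/(3/5) = 5/3; row 3: entry -7/5 ≤ 0. Minimum is 5/3 at row 2 (x2 leaves); pivot element 3/5.
Divide row 2 by 3/5; eliminate column x1 from the other rows.
z-row update in column x3: 1 − (-6)·(2/3) = 5.

5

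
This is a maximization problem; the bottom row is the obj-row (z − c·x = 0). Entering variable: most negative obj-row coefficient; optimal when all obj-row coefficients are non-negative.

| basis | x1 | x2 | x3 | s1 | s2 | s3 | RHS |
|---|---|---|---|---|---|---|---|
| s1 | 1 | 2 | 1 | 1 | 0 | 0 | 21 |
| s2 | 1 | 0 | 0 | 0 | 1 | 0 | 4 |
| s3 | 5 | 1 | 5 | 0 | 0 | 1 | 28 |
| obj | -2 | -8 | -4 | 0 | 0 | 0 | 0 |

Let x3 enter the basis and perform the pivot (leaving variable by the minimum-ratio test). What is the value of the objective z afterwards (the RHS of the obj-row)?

112/5

Ratio test on column x3 — row 1: 21/1 = 21; row 2: entry 0 ≤ 0; row 3: 28/5 = 28/5. Minimum is 28/5 at row 3 (s3 leaves); pivot element 5.
Pivot on row 3; the obj-row RHS becomes 0 − (-4)·(28/5) = 112/5.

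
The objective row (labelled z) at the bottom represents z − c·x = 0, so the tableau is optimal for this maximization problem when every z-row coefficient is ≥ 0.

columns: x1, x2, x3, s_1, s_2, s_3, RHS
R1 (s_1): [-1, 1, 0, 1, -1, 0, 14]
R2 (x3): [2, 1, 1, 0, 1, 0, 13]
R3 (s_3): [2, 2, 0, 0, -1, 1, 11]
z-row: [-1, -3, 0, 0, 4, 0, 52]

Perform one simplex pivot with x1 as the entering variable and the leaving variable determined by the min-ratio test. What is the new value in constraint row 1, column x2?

2

Ratio test on column x1 — row 1: entry -1 ≤ 0; row 2: 13/2 = 13/2; row 3: 11/2 = 11/2. Minimum is 11/2 at row 3 (s_3 leaves); pivot element 2.
Divide row 3 by 2; eliminate column x1 from the other rows.
Row 1 update in column x2: 1 − (-1)·1 = 2.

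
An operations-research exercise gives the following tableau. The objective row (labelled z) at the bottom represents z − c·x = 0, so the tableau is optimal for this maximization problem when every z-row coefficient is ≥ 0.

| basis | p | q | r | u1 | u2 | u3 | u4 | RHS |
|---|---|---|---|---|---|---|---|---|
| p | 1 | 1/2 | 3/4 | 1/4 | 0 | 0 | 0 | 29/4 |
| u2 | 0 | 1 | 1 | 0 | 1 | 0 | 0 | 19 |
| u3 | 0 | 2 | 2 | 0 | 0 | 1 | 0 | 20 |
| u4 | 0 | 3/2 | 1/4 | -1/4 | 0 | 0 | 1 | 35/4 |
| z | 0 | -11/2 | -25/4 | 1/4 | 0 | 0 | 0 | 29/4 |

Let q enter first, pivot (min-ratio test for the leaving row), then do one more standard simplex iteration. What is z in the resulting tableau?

66

Ratio test on column q — row 1: (29/4)/(1/2) = 29/2; row 2: 19/1 = 19; row 3: 20/2 = 10; row 4: (35/4)/(3/2) = 35/6. Minimum is 35/6 at row 4 (u4 leaves); pivot element 3/2.
Pivot on row 4; the z-row RHS becomes 29/4 − (-11/2)·(35/6) = 118/3.
Next entering variable (most negative z-row entry -16/3): r.
Ratio test on column r — row 1: (13/3)/(2/3) = 13/2; row 2: (79/6)/(5/6) = 79/5; row 3: (25/3)/(5/3) = 5; row 4: (35/6)/(1/6) = 35. Minimum is 5 at row 3 (u3 leaves); pivot element 5/3.
After the second pivot the z-row RHS is 118/3 − (-16/3)·5 = 66.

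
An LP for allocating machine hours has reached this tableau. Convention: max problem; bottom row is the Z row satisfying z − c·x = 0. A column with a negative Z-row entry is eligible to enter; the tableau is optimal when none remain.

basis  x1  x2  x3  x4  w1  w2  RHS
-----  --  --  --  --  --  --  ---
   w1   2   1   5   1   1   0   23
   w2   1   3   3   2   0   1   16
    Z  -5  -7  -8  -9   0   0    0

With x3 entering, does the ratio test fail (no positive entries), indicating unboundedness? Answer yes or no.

no

Column x3 has positive entries in row(s) 1, 2, so the ratio test bounds it — not unbounded.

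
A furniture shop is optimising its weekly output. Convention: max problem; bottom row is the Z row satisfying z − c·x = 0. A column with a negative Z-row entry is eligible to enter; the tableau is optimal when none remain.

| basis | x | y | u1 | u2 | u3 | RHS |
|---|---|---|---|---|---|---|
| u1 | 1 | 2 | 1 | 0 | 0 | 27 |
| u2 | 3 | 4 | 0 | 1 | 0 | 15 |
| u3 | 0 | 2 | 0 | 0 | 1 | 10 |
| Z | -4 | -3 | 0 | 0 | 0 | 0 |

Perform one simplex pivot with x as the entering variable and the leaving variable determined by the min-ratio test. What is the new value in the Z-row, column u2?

Ratio test on column x — row 1: 27/1 = 27; row 2: 15/3 = 5; row 3: entry 0 ≤ 0. Minimum is 5 at row 2 (u2 leaves); pivot element 3.
Divide row 2 by 3; eliminate column x from the other rows.
Z-row update in column u2: 0 − (-4)·(1/3) = 4/3.

4/3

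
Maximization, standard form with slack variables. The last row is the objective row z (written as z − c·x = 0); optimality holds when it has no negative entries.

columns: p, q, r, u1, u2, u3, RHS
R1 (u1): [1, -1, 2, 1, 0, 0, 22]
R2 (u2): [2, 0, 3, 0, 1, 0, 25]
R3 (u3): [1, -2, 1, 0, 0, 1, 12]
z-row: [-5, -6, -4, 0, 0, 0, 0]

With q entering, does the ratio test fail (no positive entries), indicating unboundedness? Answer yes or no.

Every constraint-row entry in column q is ≤ 0, so increasing q is unbounded.

yes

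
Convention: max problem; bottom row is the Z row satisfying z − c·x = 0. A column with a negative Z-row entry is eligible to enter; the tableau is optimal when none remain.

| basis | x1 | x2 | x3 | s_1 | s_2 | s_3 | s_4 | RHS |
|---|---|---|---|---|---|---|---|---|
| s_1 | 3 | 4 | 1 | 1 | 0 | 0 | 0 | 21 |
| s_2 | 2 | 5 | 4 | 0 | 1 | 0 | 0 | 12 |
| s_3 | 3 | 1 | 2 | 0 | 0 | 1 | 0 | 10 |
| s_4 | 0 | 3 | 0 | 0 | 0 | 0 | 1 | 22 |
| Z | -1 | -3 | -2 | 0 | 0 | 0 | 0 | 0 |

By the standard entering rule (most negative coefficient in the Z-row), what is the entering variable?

Negative Z-row entries: x1: -1, x2: -3, x3: -2.
The most negative is -3 in column x2, so x2 enters.

x2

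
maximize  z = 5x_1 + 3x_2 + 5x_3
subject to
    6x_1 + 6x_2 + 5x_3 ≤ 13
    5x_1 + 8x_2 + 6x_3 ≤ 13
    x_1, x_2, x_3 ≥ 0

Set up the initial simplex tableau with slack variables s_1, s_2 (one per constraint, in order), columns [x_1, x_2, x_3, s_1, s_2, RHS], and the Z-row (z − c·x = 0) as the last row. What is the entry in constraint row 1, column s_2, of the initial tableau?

Slack s_2 belongs to constraint 2; its column is the unit vector e_2, so the entry in row 1 is 0.

0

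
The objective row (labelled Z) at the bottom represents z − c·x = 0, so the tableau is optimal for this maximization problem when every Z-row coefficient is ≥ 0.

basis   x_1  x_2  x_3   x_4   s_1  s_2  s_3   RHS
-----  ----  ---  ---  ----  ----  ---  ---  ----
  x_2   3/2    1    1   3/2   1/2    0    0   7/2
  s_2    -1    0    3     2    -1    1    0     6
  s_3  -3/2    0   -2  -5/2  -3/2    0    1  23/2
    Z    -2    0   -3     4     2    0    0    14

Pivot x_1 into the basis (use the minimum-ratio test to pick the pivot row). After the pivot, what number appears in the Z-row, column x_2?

4/3

Ratio test on column x_1 — row 1: (7/2)/(3/2) = 7/3; row 2: entry -1 ≤ 0; row 3: entry -3/2 ≤ 0. Minimum is 7/3 at row 1 (x_2 leaves); pivot element 3/2.
Divide row 1 by 3/2; eliminate column x_1 from the other rows.
Z-row update in column x_2: 0 − (-2)·(2/3) = 4/3.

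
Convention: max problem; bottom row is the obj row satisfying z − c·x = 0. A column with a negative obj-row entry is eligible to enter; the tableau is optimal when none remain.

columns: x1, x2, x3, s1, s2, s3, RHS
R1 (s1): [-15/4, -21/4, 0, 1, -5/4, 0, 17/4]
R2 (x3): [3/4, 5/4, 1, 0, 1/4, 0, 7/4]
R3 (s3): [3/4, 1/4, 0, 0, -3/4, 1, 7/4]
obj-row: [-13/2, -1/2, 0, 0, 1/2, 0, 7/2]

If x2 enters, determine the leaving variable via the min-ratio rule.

Column x2 entries and ratios — s1: -21/4 ≤ 0, skip; x3: (7/4)/(5/4) = 7/5; s3: (7/4)/(1/4) = 7.
Smallest ratio is 7/5 in the row of x3, so x3 leaves.

x3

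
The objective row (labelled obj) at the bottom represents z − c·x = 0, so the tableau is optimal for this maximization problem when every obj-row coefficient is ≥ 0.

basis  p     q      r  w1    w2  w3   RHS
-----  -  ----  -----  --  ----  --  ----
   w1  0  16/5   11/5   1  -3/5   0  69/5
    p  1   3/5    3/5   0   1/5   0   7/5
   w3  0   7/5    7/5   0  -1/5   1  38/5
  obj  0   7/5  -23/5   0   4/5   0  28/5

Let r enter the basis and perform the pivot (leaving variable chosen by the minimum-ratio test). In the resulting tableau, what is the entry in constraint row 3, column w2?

Ratio test on column r — row 1: (69/5)/(11/5) = 69/11; row 2: (7/5)/(3/5) = 7/3; row 3: (38/5)/(7/5) = 38/7. Minimum is 7/3 at row 2 (p leaves); pivot element 3/5.
Divide row 2 by 3/5; eliminate column r from the other rows.
Row 3 update in column w2: -1/5 − (7/5)·(1/3) = -2/3.

-2/3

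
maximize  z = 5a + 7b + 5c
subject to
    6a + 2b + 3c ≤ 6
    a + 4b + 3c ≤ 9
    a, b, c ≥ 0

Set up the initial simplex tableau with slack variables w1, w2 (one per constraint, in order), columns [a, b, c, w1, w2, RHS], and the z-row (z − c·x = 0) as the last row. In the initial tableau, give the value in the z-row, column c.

The z-row carries the negated objective coefficients: the c entry is -5.

-5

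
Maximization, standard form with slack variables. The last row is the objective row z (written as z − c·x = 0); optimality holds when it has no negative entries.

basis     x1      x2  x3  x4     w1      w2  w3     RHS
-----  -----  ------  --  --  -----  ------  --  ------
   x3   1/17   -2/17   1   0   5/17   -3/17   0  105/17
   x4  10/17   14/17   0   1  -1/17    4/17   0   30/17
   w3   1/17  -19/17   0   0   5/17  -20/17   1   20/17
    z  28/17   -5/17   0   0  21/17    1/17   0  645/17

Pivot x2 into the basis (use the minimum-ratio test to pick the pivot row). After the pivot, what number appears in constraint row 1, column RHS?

45/7

Ratio test on column x2 — row 1: entry -2/17 ≤ 0; row 2: (30/17)/(14/17) = 15/7; row 3: entry -19/17 ≤ 0. Minimum is 15/7 at row 2 (x4 leaves); pivot element 14/17.
Divide row 2 by 14/17; eliminate column x2 from the other rows.
Row 1 update in column RHS: 105/17 − (-2/17)·(15/7) = 45/7.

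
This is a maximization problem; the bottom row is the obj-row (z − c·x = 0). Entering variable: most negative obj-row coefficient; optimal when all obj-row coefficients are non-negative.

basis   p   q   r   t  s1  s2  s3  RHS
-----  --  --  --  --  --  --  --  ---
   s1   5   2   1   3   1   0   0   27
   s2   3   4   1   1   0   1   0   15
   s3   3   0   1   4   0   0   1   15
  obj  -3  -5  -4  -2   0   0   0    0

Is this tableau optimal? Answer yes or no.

The obj-row has a negative entry -5 in column q, so it is not optimal.

no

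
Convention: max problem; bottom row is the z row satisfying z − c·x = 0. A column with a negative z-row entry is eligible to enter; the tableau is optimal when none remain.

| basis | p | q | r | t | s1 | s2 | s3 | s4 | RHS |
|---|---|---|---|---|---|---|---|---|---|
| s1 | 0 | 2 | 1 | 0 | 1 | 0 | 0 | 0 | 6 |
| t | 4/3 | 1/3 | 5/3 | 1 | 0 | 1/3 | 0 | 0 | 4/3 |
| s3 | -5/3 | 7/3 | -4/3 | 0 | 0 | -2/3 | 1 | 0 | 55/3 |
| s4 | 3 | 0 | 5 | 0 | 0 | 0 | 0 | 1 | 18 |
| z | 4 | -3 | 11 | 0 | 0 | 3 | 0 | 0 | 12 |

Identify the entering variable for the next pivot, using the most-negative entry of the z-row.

Negative z-row entries: q: -3.
The most negative is -3 in column q, so q enters.

q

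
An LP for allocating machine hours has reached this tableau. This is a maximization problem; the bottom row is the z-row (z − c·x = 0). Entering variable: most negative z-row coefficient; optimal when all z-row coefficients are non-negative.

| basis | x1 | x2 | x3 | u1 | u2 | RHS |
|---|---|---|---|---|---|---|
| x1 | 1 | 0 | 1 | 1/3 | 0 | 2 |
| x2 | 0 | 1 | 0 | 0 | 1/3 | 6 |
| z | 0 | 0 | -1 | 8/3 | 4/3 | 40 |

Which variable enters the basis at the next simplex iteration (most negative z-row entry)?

x3

Negative z-row entries: x3: -1.
The most negative is -1 in column x3, so x3 enters.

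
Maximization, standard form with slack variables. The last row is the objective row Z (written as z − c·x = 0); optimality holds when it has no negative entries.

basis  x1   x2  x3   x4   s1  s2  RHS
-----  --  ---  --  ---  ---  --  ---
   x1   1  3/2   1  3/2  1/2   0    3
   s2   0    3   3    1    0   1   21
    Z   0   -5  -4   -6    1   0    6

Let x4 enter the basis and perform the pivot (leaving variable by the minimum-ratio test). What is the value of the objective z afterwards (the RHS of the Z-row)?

18

Ratio test on column x4 — row 1: 3/(3/2) = 2; row 2: 21/1 = 21. Minimum is 2 at row 1 (x1 leaves); pivot element 3/2.
Pivot on row 1; the Z-row RHS becomes 6 − (-6)·2 = 18.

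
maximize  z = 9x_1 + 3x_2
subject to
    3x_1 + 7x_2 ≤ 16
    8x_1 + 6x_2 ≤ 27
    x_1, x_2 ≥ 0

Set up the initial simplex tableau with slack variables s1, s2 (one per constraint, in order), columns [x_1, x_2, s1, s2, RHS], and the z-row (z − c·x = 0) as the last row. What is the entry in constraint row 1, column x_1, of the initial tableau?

3

Constraint 1 has coefficient 3 on x_1.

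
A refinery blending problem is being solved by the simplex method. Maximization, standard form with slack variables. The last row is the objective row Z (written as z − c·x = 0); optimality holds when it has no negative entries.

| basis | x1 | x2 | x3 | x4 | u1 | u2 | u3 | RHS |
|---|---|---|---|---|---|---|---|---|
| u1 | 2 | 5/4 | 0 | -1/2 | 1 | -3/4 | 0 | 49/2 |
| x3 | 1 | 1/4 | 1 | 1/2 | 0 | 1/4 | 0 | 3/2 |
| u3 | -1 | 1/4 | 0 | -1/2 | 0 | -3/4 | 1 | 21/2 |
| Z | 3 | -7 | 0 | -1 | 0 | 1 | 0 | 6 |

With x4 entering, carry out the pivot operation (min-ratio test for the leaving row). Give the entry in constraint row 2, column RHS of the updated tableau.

Ratio test on column x4 — row 1: entry -1/2 ≤ 0; row 2: (3/2)/(1/2) = 3; row 3: entry -1/2 ≤ 0. Minimum is 3 at row 2 (x3 leaves); pivot element 1/2.
Divide row 2 by 1/2; eliminate column x4 from the other rows.
In the new row 2, the RHS entry is the old entry divided by the pivot: (3/2)/(1/2) = 3.

3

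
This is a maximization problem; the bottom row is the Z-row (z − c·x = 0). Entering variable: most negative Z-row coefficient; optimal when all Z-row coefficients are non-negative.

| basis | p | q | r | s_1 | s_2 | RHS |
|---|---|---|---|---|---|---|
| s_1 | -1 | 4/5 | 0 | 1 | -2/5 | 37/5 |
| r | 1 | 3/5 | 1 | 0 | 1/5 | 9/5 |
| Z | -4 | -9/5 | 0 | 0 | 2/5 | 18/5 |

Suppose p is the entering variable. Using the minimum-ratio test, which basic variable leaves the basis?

r

Column p entries and ratios — s_1: -1 ≤ 0, skip; r: (9/5)/1 = 9/5.
Smallest ratio is 9/5 in the row of r, so r leaves.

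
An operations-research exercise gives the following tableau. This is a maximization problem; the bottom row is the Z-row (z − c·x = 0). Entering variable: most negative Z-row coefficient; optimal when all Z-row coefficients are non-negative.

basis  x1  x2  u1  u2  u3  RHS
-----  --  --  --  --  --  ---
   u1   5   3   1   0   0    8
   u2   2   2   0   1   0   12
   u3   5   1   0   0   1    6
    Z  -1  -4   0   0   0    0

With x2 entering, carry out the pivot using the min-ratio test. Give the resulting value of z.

Ratio test on column x2 — row 1: 8/3 = 8/3; row 2: 12/2 = 6; row 3: 6/1 = 6. Minimum is 8/3 at row 1 (u1 leaves); pivot element 3.
Pivot on row 1; the Z-row RHS becomes 0 − (-4)·(8/3) = 32/3.

32/3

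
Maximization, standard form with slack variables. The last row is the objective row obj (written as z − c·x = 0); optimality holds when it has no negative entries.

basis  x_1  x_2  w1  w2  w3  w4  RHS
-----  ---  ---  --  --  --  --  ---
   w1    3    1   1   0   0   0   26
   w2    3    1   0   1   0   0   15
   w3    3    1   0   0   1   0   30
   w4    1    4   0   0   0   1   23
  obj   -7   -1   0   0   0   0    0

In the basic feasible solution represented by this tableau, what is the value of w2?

15

w2 is basic (row 2); its value is the RHS of that row, 15.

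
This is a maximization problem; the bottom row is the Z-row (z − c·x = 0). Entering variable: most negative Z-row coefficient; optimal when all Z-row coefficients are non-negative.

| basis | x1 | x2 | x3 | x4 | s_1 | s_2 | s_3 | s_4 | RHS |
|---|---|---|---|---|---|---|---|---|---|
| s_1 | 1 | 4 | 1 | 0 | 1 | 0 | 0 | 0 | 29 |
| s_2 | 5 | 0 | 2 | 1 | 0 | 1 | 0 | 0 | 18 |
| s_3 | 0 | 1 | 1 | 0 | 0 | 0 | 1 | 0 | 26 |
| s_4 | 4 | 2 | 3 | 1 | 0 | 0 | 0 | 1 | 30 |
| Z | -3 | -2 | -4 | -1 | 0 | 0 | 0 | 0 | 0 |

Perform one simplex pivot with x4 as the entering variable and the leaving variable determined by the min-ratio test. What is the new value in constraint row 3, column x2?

1

Ratio test on column x4 — row 1: entry 0 ≤ 0; row 2: 18/1 = 18; row 3: entry 0 ≤ 0; row 4: 30/1 = 30. Minimum is 18 at row 2 (s_2 leaves); pivot element 1.
Divide row 2 by 1; eliminate column x4 from the other rows.
Row 3 update in column x2: 1 − 0·0 = 1.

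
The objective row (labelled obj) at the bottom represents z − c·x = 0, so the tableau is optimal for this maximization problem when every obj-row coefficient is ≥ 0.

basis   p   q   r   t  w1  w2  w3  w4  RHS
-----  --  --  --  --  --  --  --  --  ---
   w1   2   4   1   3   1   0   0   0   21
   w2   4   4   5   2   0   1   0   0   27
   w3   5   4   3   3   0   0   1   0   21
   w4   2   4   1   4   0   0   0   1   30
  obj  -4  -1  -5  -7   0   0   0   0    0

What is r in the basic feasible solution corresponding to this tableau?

0

r is not in the basis, so in the current basic feasible solution r = 0.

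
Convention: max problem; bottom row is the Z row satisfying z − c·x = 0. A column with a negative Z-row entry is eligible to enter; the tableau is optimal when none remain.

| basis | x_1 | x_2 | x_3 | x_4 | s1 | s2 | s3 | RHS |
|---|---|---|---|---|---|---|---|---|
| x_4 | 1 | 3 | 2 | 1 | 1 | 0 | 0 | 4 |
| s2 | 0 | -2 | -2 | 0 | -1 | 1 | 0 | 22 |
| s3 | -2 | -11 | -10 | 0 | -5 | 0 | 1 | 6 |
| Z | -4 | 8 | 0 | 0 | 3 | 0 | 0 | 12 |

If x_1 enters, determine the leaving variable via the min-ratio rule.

Column x_1 entries and ratios — x_4: 4/1 = 4; s2: 0 ≤ 0, skip; s3: -2 ≤ 0, skip.
Smallest ratio is 4 in the row of x_4, so x_4 leaves.

x_4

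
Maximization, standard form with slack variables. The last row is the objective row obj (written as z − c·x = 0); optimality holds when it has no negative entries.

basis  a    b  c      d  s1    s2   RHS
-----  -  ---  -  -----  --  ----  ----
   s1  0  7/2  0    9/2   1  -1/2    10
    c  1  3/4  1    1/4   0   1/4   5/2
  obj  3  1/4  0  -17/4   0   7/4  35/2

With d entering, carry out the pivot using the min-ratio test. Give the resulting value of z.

Ratio test on column d — row 1: 10/(9/2) = 20/9; row 2: (5/2)/(1/4) = 10. Minimum is 20/9 at row 1 (s1 leaves); pivot element 9/2.
Pivot on row 1; the obj-row RHS becomes 35/2 − (-17/4)·(20/9) = 485/18.

485/18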